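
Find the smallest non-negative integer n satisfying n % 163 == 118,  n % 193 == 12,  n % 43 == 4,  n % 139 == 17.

76171322

Combine the congruences pairwise.
From n ≡ 118 (mod 163) write n = 118 + 163t. Substituting into n ≡ 12 (mod 193) gives 163t ≡ 87 (mod 193), and since 163⁻¹ ≡ 45 (mod 193), t ≡ 55. Hence n ≡ 118 + 163·55 = 9083 (mod 31459).
From n ≡ 9083 (mod 31459) write n = 9083 + 31459t. Substituting into n ≡ 4 (mod 43) gives 31459t ≡ 37 (mod 43), and since 26⁻¹ ≡ 5 (mod 43), t ≡ 13. Hence n ≡ 9083 + 31459·13 = 418050 (mod 1352737).
From n ≡ 418050 (mod 1352737) write n = 418050 + 1352737t. Substituting into n ≡ 17 (mod 139) gives 1352737t ≡ 79 (mod 139), and since 128⁻¹ ≡ 101 (mod 139), t ≡ 56. Hence n ≡ 418050 + 1352737·56 = 76171322 (mod 188030443).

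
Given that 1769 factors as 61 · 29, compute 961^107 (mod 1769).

Mod 61: 961 ≡ 46; by Fermat, exponent reduces to 107 mod 60 = 47; 46^47 ≡ 19 (mod 61).
Mod 29: 961 ≡ 4; by Fermat, exponent reduces to 107 mod 28 = 23; 4^23 ≡ 13 (mod 29).
Combine by CRT: x ≡ 19 (mod 61), x ≡ 13 (mod 29) ⇒ x ≡ 1666 (mod 1769).

1666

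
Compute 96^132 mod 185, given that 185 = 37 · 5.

Mod 37: 96 ≡ 22; by Fermat, exponent reduces to 132 mod 36 = 24; 22^24 ≡ 10 (mod 37).
Mod 5: 96 ≡ 1; since 4 | 132, by Fermat 1^132 ≡ 1 (mod 5).
Combine by CRT: x ≡ 10 (mod 37), x ≡ 1 (mod 5) ⇒ x ≡ 121 (mod 185).

121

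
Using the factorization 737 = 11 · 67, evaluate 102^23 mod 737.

Mod 11: 102 ≡ 3; by Fermat, exponent reduces to 23 mod 10 = 3; 3^3 ≡ 5 (mod 11).
Mod 67: 102 ≡ 35; 35^23 ≡ 10 (mod 67).
Combine by CRT: x ≡ 5 (mod 11), x ≡ 10 (mod 67) ⇒ x ≡ 412 (mod 737).

412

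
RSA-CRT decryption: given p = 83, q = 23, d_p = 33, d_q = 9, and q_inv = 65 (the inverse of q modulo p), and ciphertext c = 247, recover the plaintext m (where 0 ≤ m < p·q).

m₁ = c^(d_p) mod p: c ≡ 81 (mod 83), and 81^33 mod 83 = 12.
m₂ = c^(d_q) mod q: c ≡ 17 (mod 23), and 17^9 mod 23 = 7.
h = q_inv·(m₁ − m₂) mod p = 65·(12 − 7) mod 83 = 76.
m = m₂ + h·q = 7 + 76·23 = 1755.

1755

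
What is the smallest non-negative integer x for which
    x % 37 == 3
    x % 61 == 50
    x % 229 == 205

319202

Combine the congruences pairwise.
From x ≡ 3 (mod 37) write x = 3 + 37t. Substituting into x ≡ 50 (mod 61) gives 37t ≡ 47 (mod 61), and since 37⁻¹ ≡ 33 (mod 61), t ≡ 26. Hence x ≡ 3 + 37·26 = 965 (mod 2257).
From x ≡ 965 (mod 2257) write x = 965 + 2257t. Substituting into x ≡ 205 (mod 229) gives 2257t ≡ 156 (mod 229), and since 196⁻¹ ≡ 111 (mod 229), t ≡ 141. Hence x ≡ 965 + 2257·141 = 319202 (mod 516853).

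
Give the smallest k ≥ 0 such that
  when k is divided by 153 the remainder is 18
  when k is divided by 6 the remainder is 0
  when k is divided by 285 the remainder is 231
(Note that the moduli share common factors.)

23886

gcd(153, 6) = 3 and 3 | (0 − 18), so the pair is consistent; merging gives k ≡ 18 (mod 306), where 306 = lcm(153, 6).
gcd(306, 285) = 3 and 3 | (231 − 18), so the pair is consistent; merging gives k ≡ 23886 (mod 29070), where 29070 = lcm(306, 285).
The solution is unique modulo lcm(153, 6, 285) = 29070.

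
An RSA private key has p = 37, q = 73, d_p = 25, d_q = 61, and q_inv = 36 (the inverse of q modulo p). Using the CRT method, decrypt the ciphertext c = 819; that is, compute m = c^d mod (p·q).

m₁ = c^(d_p) mod p: c ≡ 5 (mod 37), and 5^25 mod 37 = 19.
m₂ = c^(d_q) mod q: c ≡ 16 (mod 73), and 16^61 mod 73 = 2.
h = q_inv·(m₁ − m₂) mod p = 36·(19 − 2) mod 37 = 20.
m = m₂ + h·q = 2 + 20·73 = 1462.

1462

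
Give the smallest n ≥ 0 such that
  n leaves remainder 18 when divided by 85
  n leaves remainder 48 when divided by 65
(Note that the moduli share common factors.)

698

gcd(85, 65) = 5 and 5 | (48 − 18), so the pair is consistent; merging gives n ≡ 698 (mod 1105), where 1105 = lcm(85, 65).
The solution is unique modulo lcm(85, 65) = 1105.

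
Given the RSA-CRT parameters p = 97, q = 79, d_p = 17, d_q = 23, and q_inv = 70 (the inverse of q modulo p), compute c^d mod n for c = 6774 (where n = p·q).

m₁ = c^(d_p) mod p: c ≡ 81 (mod 97), and 81^17 mod 97 = 91.
m₂ = c^(d_q) mod q: c ≡ 59 (mod 79), and 59^23 mod 79 = 29.
h = q_inv·(m₁ − m₂) mod p = 70·(91 − 29) mod 97 = 72.
m = m₂ + h·q = 29 + 72·79 = 5717.

5717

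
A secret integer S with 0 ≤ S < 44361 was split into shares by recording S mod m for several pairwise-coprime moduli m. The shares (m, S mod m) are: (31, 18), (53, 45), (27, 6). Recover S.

14991

The moduli are pairwise coprime; N = 31·53·27 = 44361.
N/31 = 1431; 1431 ≡ 5 (mod 31); 5·25 ≡ 1, so inverse 25.
N/53 = 837; 837 ≡ 42 (mod 53); 42·24 ≡ 1, so inverse 24.
N/27 = 1643; 1643 ≡ 23 (mod 27); 23·20 ≡ 1, so inverse 20.
S ≡ 18·1431·25 + 45·837·24 + 6·1643·20 = 1745070.
1745070 mod 44361 = 14991.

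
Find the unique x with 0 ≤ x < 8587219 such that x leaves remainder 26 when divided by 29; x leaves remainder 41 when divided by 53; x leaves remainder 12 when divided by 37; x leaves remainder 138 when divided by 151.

2669969

The moduli are pairwise coprime; N = 29·53·37·151 = 8587219.
N/29 = 296111; 296111 ≡ 21 (mod 29); 21·18 ≡ 1, so inverse 18.
N/53 = 162023; 162023 ≡ 2 (mod 53); 2·27 ≡ 1, so inverse 27.
N/37 = 232087; 232087 ≡ 23 (mod 37); 23·29 ≡ 1, so inverse 29.
N/151 = 56869; 56869 ≡ 93 (mod 151); 93·13 ≡ 1, so inverse 13.
x ≡ 26·296111·18 + 41·162023·27 + 12·232087·29 + 138·56869·13 = 500728671.
500728671 mod 8587219 = 2669969.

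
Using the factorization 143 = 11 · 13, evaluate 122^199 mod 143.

34

Mod 11: 122 ≡ 1; by Fermat, exponent reduces to 199 mod 10 = 9; 1^9 ≡ 1 (mod 11).
Mod 13: 122 ≡ 5; by Fermat, exponent reduces to 199 mod 12 = 7; 5^7 ≡ 8 (mod 13).
Combine by CRT: x ≡ 1 (mod 11), x ≡ 8 (mod 13) ⇒ x ≡ 34 (mod 143).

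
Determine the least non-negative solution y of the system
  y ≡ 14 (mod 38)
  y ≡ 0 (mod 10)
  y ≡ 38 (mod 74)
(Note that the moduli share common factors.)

6550

gcd(38, 10) = 2 and 2 | (0 − 14), so the pair is consistent; merging gives y ≡ 90 (mod 190), where 190 = lcm(38, 10).
gcd(190, 74) = 2 and 2 | (38 − 90), so the pair is consistent; merging gives y ≡ 6550 (mod 7030), where 7030 = lcm(190, 74).
The solution is unique modulo lcm(38, 10, 74) = 7030.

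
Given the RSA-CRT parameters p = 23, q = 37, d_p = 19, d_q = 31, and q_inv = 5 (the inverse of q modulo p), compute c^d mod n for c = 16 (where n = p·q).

564

m₁ = c^(d_p) mod p: c ≡ 16 (mod 23), and 16^19 mod 23 = 12.
m₂ = c^(d_q) mod q: c ≡ 16 (mod 37), and 16^31 mod 37 = 9.
h = q_inv·(m₁ − m₂) mod p = 5·(12 − 9) mod 23 = 15.
m = m₂ + h·q = 9 + 15·37 = 564.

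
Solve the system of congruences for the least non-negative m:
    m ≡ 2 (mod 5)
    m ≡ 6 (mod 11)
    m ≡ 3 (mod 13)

237

The moduli are pairwise coprime; N = 5·11·13 = 715.
N/5 = 143; 143 ≡ 3 (mod 5); 3·2 ≡ 1, so inverse 2.
N/11 = 65; 65 ≡ 10 (mod 11); 10·10 ≡ 1, so inverse 10.
N/13 = 55; 55 ≡ 3 (mod 13); 3·9 ≡ 1, so inverse 9.
m ≡ 2·143·2 + 6·65·10 + 3·55·9 = 5957.
5957 mod 715 = 237.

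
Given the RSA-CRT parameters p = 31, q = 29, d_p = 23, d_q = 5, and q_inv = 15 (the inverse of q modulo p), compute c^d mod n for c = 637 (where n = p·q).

695

m₁ = c^(d_p) mod p: c ≡ 17 (mod 31), and 17^23 mod 31 = 13.
m₂ = c^(d_q) mod q: c ≡ 28 (mod 29), and 28^5 mod 29 = 28.
h = q_inv·(m₁ − m₂) mod p = 15·(13 − 28) mod 31 = 23.
m = m₂ + h·q = 28 + 23·29 = 695.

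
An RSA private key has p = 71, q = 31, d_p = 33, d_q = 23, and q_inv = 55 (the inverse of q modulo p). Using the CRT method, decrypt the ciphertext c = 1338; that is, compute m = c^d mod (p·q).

m₁ = c^(d_p) mod p: c ≡ 60 (mod 71), and 60^33 mod 71 = 27.
m₂ = c^(d_q) mod q: c ≡ 5 (mod 31), and 5^23 mod 31 = 25.
h = q_inv·(m₁ − m₂) mod p = 55·(27 − 25) mod 71 = 39.
m = m₂ + h·q = 25 + 39·31 = 1234.

1234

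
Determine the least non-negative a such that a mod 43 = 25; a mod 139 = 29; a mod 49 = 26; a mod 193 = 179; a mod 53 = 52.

The moduli are pairwise coprime; N = 43·139·49·193·53 = 2995797917.
N/43 = 69669719; 69669719 ≡ 1 (mod 43), inverse 1.
N/139 = 21552503; 21552503 ≡ 136 (mod 139); 136·46 ≡ 1, so inverse 46.
N/49 = 61138733; 61138733 ≡ 12 (mod 49); 12·45 ≡ 1, so inverse 45.
N/193 = 15522269; 15522269 ≡ 51 (mod 193); 51·53 ≡ 1, so inverse 53.
N/53 = 56524489; 56524489 ≡ 42 (mod 53); 42·24 ≡ 1, so inverse 24.
a ≡ 25·69669719·1 + 29·21552503·46 + 26·61138733·45 + 179·15522269·53 + 52·56524489·24 = 319827427862.
319827427862 mod 2995797917 = 2272848660.

2272848660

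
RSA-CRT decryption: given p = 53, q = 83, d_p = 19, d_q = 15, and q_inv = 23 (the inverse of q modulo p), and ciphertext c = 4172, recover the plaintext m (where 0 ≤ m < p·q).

m₁ = c^(d_p) mod p: c ≡ 38 (mod 53), and 38^19 mod 53 = 29.
m₂ = c^(d_q) mod q: c ≡ 22 (mod 83), and 22^15 mod 83 = 19.
h = q_inv·(m₁ − m₂) mod p = 23·(29 − 19) mod 53 = 18.
m = m₂ + h·q = 19 + 18·83 = 1513.

1513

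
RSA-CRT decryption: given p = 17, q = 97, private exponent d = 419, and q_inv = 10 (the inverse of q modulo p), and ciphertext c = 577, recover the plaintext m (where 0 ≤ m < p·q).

d_p = d mod (p−1) = 419 mod 16 = 3; d_q = d mod (q−1) = 35.
m₁ = c^(d_p) mod p: c ≡ 16 (mod 17), and 16^3 mod 17 = 16.
m₂ = c^(d_q) mod q: c ≡ 92 (mod 97), and 92^35 mod 97 = 87.
h = q_inv·(m₁ − m₂) mod p = 10·(16 − 87) mod 17 = 4.
m = m₂ + h·q = 87 + 4·97 = 475.

475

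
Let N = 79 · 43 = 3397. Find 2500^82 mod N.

Mod 79: 2500 ≡ 51; by Fermat, exponent reduces to 82 mod 78 = 4; 51^4 ≡ 36 (mod 79).
Mod 43: 2500 ≡ 6; by Fermat, exponent reduces to 82 mod 42 = 40; 6^40 ≡ 6 (mod 43).
Combine by CRT: x ≡ 36 (mod 79), x ≡ 6 (mod 43) ⇒ x ≡ 2801 (mod 3397).

2801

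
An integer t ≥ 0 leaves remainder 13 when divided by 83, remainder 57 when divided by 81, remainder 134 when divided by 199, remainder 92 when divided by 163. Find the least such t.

Combine the congruences pairwise.
From t ≡ 13 (mod 83) write t = 13 + 83s. Substituting into t ≡ 57 (mod 81) gives 83s ≡ 44 (mod 81), and since 2⁻¹ ≡ 41 (mod 81), s ≡ 22. Hence t ≡ 13 + 83·22 = 1839 (mod 6723).
From t ≡ 1839 (mod 6723) write t = 1839 + 6723s. Substituting into t ≡ 134 (mod 199) gives 6723s ≡ 86 (mod 199), and since 156⁻¹ ≡ 37 (mod 199), s ≡ 197. Hence t ≡ 1839 + 6723·197 = 1326270 (mod 1337877).
From t ≡ 1326270 (mod 1337877) write t = 1326270 + 1337877s. Substituting into t ≡ 92 (mod 163) gives 1337877s ≡ 153 (mod 163), and since 136⁻¹ ≡ 6 (mod 163), s ≡ 103. Hence t ≡ 1326270 + 1337877·103 = 139127601 (mod 218073951).

139127601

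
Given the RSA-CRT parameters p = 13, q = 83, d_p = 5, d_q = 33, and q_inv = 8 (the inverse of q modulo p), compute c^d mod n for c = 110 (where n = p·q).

m₁ = c^(d_p) mod p: c ≡ 6 (mod 13), and 6^5 mod 13 = 2.
m₂ = c^(d_q) mod q: c ≡ 27 (mod 83), and 27^33 mod 83 = 48.
h = q_inv·(m₁ − m₂) mod p = 8·(2 − 48) mod 13 = 9.
m = m₂ + h·q = 48 + 9·83 = 795.

795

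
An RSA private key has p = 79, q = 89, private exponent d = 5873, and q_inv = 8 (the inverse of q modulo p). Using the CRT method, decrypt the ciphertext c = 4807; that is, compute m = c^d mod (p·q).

d_p = d mod (p−1) = 5873 mod 78 = 23; d_q = d mod (q−1) = 65.
m₁ = c^(d_p) mod p: c ≡ 67 (mod 79), and 67^23 mod 79 = 8.
m₂ = c^(d_q) mod q: c ≡ 1 (mod 89), and 1^65 mod 89 = 1.
h = q_inv·(m₁ − m₂) mod p = 8·(8 − 1) mod 79 = 56.
m = m₂ + h·q = 1 + 56·89 = 4985.

4985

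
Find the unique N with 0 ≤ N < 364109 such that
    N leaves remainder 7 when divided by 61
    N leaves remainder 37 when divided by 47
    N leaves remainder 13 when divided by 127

From N ≡ 7 (mod 61) write N = 7 + 61t. Substituting into N ≡ 37 (mod 47) gives 61t ≡ 30 (mod 47), and since 14⁻¹ ≡ 37 (mod 47), t ≡ 29. Hence N ≡ 7 + 61·29 = 1776 (mod 2867).
From N ≡ 1776 (mod 2867) write N = 1776 + 2867t. Substituting into N ≡ 13 (mod 127) gives 2867t ≡ 15 (mod 127), and since 73⁻¹ ≡ 87 (mod 127), t ≡ 35. Hence N ≡ 1776 + 2867·35 = 102121 (mod 364109).

102121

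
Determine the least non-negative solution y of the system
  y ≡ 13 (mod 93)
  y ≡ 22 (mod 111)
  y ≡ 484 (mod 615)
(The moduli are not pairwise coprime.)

Combine the congruences pairwise.
gcd(93, 111) = 3 and 3 | (22 − 13), so the pair is consistent; merging gives y ≡ 1687 (mod 3441), where 3441 = lcm(93, 111).
gcd(3441, 615) = 3 and 3 | (484 − 1687), so the pair is consistent; merging gives y ≡ 111799 (mod 705405), where 705405 = lcm(3441, 615).
The solution is unique modulo lcm(93, 111, 615) = 705405.

111799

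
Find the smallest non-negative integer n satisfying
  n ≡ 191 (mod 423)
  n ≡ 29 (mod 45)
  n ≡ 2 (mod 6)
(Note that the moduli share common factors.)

614

gcd(423, 45) = 9 and 9 | (29 − 191), so the pair is consistent; merging gives n ≡ 614 (mod 2115), where 2115 = lcm(423, 45).
gcd(2115, 6) = 3 and 3 | (2 − 614), so the pair is consistent; merging gives n ≡ 614 (mod 4230), where 4230 = lcm(2115, 6).
The solution is unique modulo lcm(423, 45, 6) = 4230.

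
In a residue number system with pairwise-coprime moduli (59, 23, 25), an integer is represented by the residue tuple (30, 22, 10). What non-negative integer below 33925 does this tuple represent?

27760

The moduli are pairwise coprime; N = 59·23·25 = 33925.
N/59 = 575; 575 ≡ 44 (mod 59); 44·55 ≡ 1, so inverse 55.
N/23 = 1475; 1475 ≡ 3 (mod 23); 3·8 ≡ 1, so inverse 8.
N/25 = 1357; 1357 ≡ 7 (mod 25); 7·18 ≡ 1, so inverse 18.
x ≡ 30·575·55 + 22·1475·8 + 10·1357·18 = 1452610.
1452610 mod 33925 = 27760.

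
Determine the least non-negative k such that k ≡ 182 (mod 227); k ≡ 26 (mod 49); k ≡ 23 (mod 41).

450777

The moduli are pairwise coprime; N = 227·49·41 = 456043.
N/227 = 2009; 2009 ≡ 193 (mod 227); 193·20 ≡ 1, so inverse 20.
N/49 = 9307; 9307 ≡ 46 (mod 49); 46·16 ≡ 1, so inverse 16.
N/41 = 11123; 11123 ≡ 12 (mod 41); 12·24 ≡ 1, so inverse 24.
k ≡ 182·2009·20 + 26·9307·16 + 23·11123·24 = 17324368.
17324368 mod 456043 = 450777.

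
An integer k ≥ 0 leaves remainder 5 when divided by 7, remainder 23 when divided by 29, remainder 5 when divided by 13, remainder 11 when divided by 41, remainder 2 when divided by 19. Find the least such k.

80904

The moduli are pairwise coprime; N = 7·29·13·41·19 = 2055781.
N/7 = 293683; 293683 ≡ 5 (mod 7); 5·3 ≡ 1, so inverse 3.
N/29 = 70889; 70889 ≡ 13 (mod 29); 13·9 ≡ 1, so inverse 9.
N/13 = 158137; 158137 ≡ 5 (mod 13); 5·8 ≡ 1, so inverse 8.
N/41 = 50141; 50141 ≡ 39 (mod 41); 39·20 ≡ 1, so inverse 20.
N/19 = 108199; 108199 ≡ 13 (mod 19); 13·3 ≡ 1, so inverse 3.
k ≡ 5·293683·3 + 23·70889·9 + 5·158137·8 + 11·50141·20 + 2·108199·3 = 37084962.
37084962 mod 2055781 = 80904.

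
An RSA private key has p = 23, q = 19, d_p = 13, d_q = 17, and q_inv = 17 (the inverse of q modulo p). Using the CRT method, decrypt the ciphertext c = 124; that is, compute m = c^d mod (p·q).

m₁ = c^(d_p) mod p: c ≡ 9 (mod 23), and 9^13 mod 23 = 12.
m₂ = c^(d_q) mod q: c ≡ 10 (mod 19), and 10^17 mod 19 = 2.
h = q_inv·(m₁ − m₂) mod p = 17·(12 − 2) mod 23 = 9.
m = m₂ + h·q = 2 + 9·19 = 173.

173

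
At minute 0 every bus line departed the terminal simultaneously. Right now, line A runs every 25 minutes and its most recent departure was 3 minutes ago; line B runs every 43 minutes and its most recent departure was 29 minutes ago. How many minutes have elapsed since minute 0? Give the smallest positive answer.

803

From t ≡ 3 (mod 25) write t = 3 + 25s. Substituting into t ≡ 29 (mod 43) gives 25s ≡ 26 (mod 43), and since 25⁻¹ ≡ 31 (mod 43), s ≡ 32. Hence t ≡ 3 + 25·32 = 803 (mod 1075).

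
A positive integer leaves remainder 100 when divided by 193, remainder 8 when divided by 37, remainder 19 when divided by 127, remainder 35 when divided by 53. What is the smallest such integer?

30514944

The moduli are pairwise coprime; M = 193·37·127·53 = 48066071.
M/193 = 249047; 249047 ≡ 77 (mod 193); 77·188 ≡ 1, so inverse 188.
M/37 = 1299083; 1299083 ≡ 13 (mod 37); 13·20 ≡ 1, so inverse 20.
M/127 = 378473; 378473 ≡ 13 (mod 127); 13·88 ≡ 1, so inverse 88.
M/53 = 906907; 906907 ≡ 24 (mod 53); 24·42 ≡ 1, so inverse 42.
N ≡ 100·249047·188 + 8·1299083·20 + 19·378473·88 + 35·906907·42 = 6855897026.
6855897026 mod 48066071 = 30514944.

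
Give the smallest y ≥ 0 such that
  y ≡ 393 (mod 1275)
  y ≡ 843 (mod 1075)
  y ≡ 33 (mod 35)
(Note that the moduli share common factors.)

291093

gcd(1275, 1075) = 25 and 25 | (843 − 393), so the pair is consistent; merging gives y ≡ 16968 (mod 54825), where 54825 = lcm(1275, 1075).
gcd(54825, 35) = 5 and 5 | (33 − 16968), so the pair is consistent; merging gives y ≡ 291093 (mod 383775), where 383775 = lcm(54825, 35).
The solution is unique modulo lcm(1275, 1075, 35) = 383775.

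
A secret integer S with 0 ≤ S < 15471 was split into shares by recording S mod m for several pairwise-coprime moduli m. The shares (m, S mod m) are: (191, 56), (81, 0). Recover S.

5022

Combine the congruences pairwise.
From S ≡ 56 (mod 191) write S = 56 + 191t. Substituting into S ≡ 0 (mod 81) gives 191t ≡ 25 (mod 81), and since 29⁻¹ ≡ 14 (mod 81), t ≡ 26. Hence S ≡ 56 + 191·26 = 5022 (mod 15471).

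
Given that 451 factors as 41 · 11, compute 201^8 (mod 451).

346

Mod 41: 201 ≡ 37; 37^8 ≡ 18 (mod 41).
Mod 11: 201 ≡ 3; 3^8 ≡ 5 (mod 11).
Combine by CRT: x ≡ 18 (mod 41), x ≡ 5 (mod 11) ⇒ x ≡ 346 (mod 451).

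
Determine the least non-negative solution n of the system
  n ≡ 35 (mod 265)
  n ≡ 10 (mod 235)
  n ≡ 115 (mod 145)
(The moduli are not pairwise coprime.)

gcd(265, 235) = 5 and 5 | (10 − 35), so the pair is consistent; merging gives n ≡ 1890 (mod 12455), where 12455 = lcm(265, 235).
gcd(12455, 145) = 5 and 5 | (115 − 1890), so the pair is consistent; merging gives n ≡ 151350 (mod 361195), where 361195 = lcm(12455, 145).
The solution is unique modulo lcm(265, 235, 145) = 361195.

151350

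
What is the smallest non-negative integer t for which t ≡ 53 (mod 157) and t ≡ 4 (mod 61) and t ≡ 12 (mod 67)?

405898

The moduli are pairwise coprime; N = 157·61·67 = 641659.
N/157 = 4087; 4087 ≡ 5 (mod 157); 5·63 ≡ 1, so inverse 63.
N/61 = 10519; 10519 ≡ 27 (mod 61); 27·52 ≡ 1, so inverse 52.
N/67 = 9577; 9577 ≡ 63 (mod 67); 63·50 ≡ 1, so inverse 50.
t ≡ 53·4087·63 + 4·10519·52 + 12·9577·50 = 21580645.
21580645 mod 641659 = 405898.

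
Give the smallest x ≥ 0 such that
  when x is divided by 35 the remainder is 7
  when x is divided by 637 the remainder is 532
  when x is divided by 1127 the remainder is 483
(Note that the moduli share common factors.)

gcd(35, 637) = 7 and 7 | (532 − 7), so the pair is consistent; merging gives x ≡ 532 (mod 3185), where 3185 = lcm(35, 637).
gcd(3185, 1127) = 49 and 49 | (483 − 532), so the pair is consistent; merging gives x ≡ 19642 (mod 73255), where 73255 = lcm(3185, 1127).
The solution is unique modulo lcm(35, 637, 1127) = 73255.

19642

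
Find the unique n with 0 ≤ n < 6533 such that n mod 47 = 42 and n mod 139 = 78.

2580

Combine the congruences pairwise.
From n ≡ 42 (mod 47) write n = 42 + 47t. Substituting into n ≡ 78 (mod 139) gives 47t ≡ 36 (mod 139), and since 47⁻¹ ≡ 71 (mod 139), t ≡ 54. Hence n ≡ 42 + 47·54 = 2580 (mod 6533).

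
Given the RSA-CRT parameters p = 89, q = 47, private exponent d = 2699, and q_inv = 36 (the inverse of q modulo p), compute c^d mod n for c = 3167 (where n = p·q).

d_p = d mod (p−1) = 2699 mod 88 = 59; d_q = d mod (q−1) = 31.
m₁ = c^(d_p) mod p: c ≡ 52 (mod 89), and 52^59 mod 89 = 77.
m₂ = c^(d_q) mod q: c ≡ 18 (mod 47), and 18^31 mod 47 = 14.
h = q_inv·(m₁ − m₂) mod p = 36·(77 − 14) mod 89 = 43.
m = m₂ + h·q = 14 + 43·47 = 2035.

2035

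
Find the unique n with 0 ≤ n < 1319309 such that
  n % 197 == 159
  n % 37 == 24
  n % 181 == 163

The moduli are pairwise coprime; M = 197·37·181 = 1319309.
M/197 = 6697; 6697 ≡ 196 (mod 197); 196·196 ≡ 1, so inverse 196.
M/37 = 35657; 35657 ≡ 26 (mod 37); 26·10 ≡ 1, so inverse 10.
M/181 = 7289; 7289 ≡ 49 (mod 181); 49·133 ≡ 1, so inverse 133.
n ≡ 159·6697·196 + 24·35657·10 + 163·7289·133 = 375281219.
375281219 mod 1319309 = 597463.

597463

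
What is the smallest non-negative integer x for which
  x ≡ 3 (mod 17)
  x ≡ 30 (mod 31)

From x ≡ 3 (mod 17) write x = 3 + 17t. Substituting into x ≡ 30 (mod 31) gives 17t ≡ 27 (mod 31), and since 17⁻¹ ≡ 11 (mod 31), t ≡ 18. Hence x ≡ 3 + 17·18 = 309 (mod 527).

309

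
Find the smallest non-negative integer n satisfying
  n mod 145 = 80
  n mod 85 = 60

gcd(145, 85) = 5 and 5 | (60 − 80), so the pair is consistent; merging gives n ≡ 1675 (mod 2465), where 2465 = lcm(145, 85).
The solution is unique modulo lcm(145, 85) = 2465.

1675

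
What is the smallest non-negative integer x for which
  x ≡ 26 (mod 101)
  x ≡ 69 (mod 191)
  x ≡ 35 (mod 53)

281412

The moduli are pairwise coprime; N = 101·191·53 = 1022423.
N/101 = 10123; 10123 ≡ 23 (mod 101); 23·22 ≡ 1, so inverse 22.
N/191 = 5353; 5353 ≡ 5 (mod 191); 5·153 ≡ 1, so inverse 153.
N/53 = 19291; 19291 ≡ 52 (mod 53); 52·52 ≡ 1, so inverse 52.
x ≡ 26·10123·22 + 69·5353·153 + 35·19291·52 = 97411597.
97411597 mod 1022423 = 281412.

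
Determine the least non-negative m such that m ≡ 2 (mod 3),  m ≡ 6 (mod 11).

17

From m ≡ 2 (mod 3) write m = 2 + 3t. Substituting into m ≡ 6 (mod 11) gives 3t ≡ 4 (mod 11), and since 3⁻¹ ≡ 4 (mod 11), t ≡ 5. Hence m ≡ 2 + 3·5 = 17 (mod 33).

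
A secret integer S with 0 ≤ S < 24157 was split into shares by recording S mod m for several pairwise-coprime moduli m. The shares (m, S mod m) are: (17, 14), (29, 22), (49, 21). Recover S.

16436

From S ≡ 14 (mod 17) write S = 14 + 17t. Substituting into S ≡ 22 (mod 29) gives 17t ≡ 8 (mod 29), and since 17⁻¹ ≡ 12 (mod 29), t ≡ 9. Hence S ≡ 14 + 17·9 = 167 (mod 493).
From S ≡ 167 (mod 493) write S = 167 + 493t. Substituting into S ≡ 21 (mod 49) gives 493t ≡ 1 (mod 49), and since 3⁻¹ ≡ 33 (mod 49), t ≡ 33. Hence S ≡ 167 + 493·33 = 16436 (mod 24157).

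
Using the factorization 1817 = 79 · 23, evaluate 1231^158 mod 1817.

Mod 79: 1231 ≡ 46; by Fermat, exponent reduces to 158 mod 78 = 2; 46^2 ≡ 62 (mod 79).
Mod 23: 1231 ≡ 12; by Fermat, exponent reduces to 158 mod 22 = 4; 12^4 ≡ 13 (mod 23).
Combine by CRT: x ≡ 62 (mod 79), x ≡ 13 (mod 23) ⇒ x ≡ 220 (mod 1817).

220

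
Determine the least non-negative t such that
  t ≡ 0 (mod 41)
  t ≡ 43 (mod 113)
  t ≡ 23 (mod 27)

36203

The moduli are pairwise coprime; N = 41·113·27 = 125091.
N/41 = 3051; 3051 ≡ 17 (mod 41); 17·29 ≡ 1, so inverse 29.
N/113 = 1107; 1107 ≡ 90 (mod 113); 90·54 ≡ 1, so inverse 54.
N/27 = 4633; 4633 ≡ 16 (mod 27); 16·22 ≡ 1, so inverse 22.
t ≡ 0·3051·29 + 43·1107·54 + 23·4633·22 = 4914752.
4914752 mod 125091 = 36203.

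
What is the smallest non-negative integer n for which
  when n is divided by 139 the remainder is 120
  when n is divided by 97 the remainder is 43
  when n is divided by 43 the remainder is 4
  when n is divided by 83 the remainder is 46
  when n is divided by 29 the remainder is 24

The moduli are pairwise coprime; M = 139·97·43·83·29 = 1395503983.
M/139 = 10039597; 10039597 ≡ 44 (mod 139); 44·79 ≡ 1, so inverse 79.
M/97 = 14386639; 14386639 ≡ 84 (mod 97); 84·82 ≡ 1, so inverse 82.
M/43 = 32453581; 32453581 ≡ 19 (mod 43); 19·34 ≡ 1, so inverse 34.
M/83 = 16813301; 16813301 ≡ 74 (mod 83); 74·46 ≡ 1, so inverse 46.
M/29 = 48120827; 48120827 ≡ 25 (mod 29); 25·7 ≡ 1, so inverse 7.
n ≡ 120·10039597·79 + 43·14386639·82 + 4·32453581·34 + 46·16813301·46 + 24·48120827·7 = 193977599542.
193977599542 mod 1395503983 = 2545905.

2545905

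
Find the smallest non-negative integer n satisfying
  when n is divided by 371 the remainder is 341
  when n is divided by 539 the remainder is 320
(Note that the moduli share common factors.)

gcd(371, 539) = 7 and 7 | (320 − 341), so the pair is consistent; merging gives n ≡ 11100 (mod 28567), where 28567 = lcm(371, 539).
The solution is unique modulo lcm(371, 539) = 28567.

11100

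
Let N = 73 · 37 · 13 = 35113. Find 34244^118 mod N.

Mod 73: 34244 ≡ 7; by Fermat, exponent reduces to 118 mod 72 = 46; 7^46 ≡ 3 (mod 73).
Mod 37: 34244 ≡ 19; by Fermat, exponent reduces to 118 mod 36 = 10; 19^10 ≡ 3 (mod 37).
Mod 13: 34244 ≡ 2; by Fermat, exponent reduces to 118 mod 12 = 10; 2^10 ≡ 10 (mod 13).
Combine by CRT: x ≡ 3 (mod 73), x ≡ 3 (mod 37), x ≡ 10 (mod 13) ⇒ x ≡ 5405 (mod 35113).

5405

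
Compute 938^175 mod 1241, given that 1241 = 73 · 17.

Mod 73: 938 ≡ 62; by Fermat, exponent reduces to 175 mod 72 = 31; 62^31 ≡ 45 (mod 73).
Mod 17: 938 ≡ 3; by Fermat, exponent reduces to 175 mod 16 = 15; 3^15 ≡ 6 (mod 17).
Combine by CRT: x ≡ 45 (mod 73), x ≡ 6 (mod 17) ⇒ x ≡ 1213 (mod 1241).

1213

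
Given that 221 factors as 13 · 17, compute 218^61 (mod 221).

Mod 13: 218 ≡ 10; by Fermat, exponent reduces to 61 mod 12 = 1; 10^1 ≡ 10 (mod 13).
Mod 17: 218 ≡ 14; by Fermat, exponent reduces to 61 mod 16 = 13; 14^13 ≡ 5 (mod 17).
Combine by CRT: x ≡ 10 (mod 13), x ≡ 5 (mod 17) ⇒ x ≡ 192 (mod 221).

192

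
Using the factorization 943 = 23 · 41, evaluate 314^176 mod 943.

1

Mod 23: 314 ≡ 15; since 22 | 176, by Fermat 15^176 ≡ 1 (mod 23).
Mod 41: 314 ≡ 27; by Fermat, exponent reduces to 176 mod 40 = 16; 27^16 ≡ 1 (mod 41).
Combine by CRT: x ≡ 1 (mod 23), x ≡ 1 (mod 41) ⇒ x ≡ 1 (mod 943).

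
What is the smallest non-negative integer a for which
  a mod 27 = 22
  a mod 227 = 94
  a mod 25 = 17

22567

From a ≡ 22 (mod 27) write a = 22 + 27t. Substituting into a ≡ 94 (mod 227) gives 27t ≡ 72 (mod 227), and since 27⁻¹ ≡ 185 (mod 227), t ≡ 154. Hence a ≡ 22 + 27·154 = 4180 (mod 6129).
From a ≡ 4180 (mod 6129) write a = 4180 + 6129t. Substituting into a ≡ 17 (mod 25) gives 6129t ≡ 12 (mod 25), and since 4⁻¹ ≡ 19 (mod 25), t ≡ 3. Hence a ≡ 4180 + 6129·3 = 22567 (mod 153225).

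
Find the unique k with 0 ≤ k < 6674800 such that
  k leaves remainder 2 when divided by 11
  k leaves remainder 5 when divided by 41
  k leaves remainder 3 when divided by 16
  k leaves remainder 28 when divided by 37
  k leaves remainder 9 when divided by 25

Combine the congruences pairwise.
From k ≡ 2 (mod 11) write k = 2 + 11t. Substituting into k ≡ 5 (mod 41) gives 11t ≡ 3 (mod 41), and since 11⁻¹ ≡ 15 (mod 41), t ≡ 4. Hence k ≡ 2 + 11·4 = 46 (mod 451).
From k ≡ 46 (mod 451) write k = 46 + 451t. Substituting into k ≡ 3 (mod 16) gives 451t ≡ 5 (mod 16), and since 3⁻¹ ≡ 11 (mod 16), t ≡ 7. Hence k ≡ 46 + 451·7 = 3203 (mod 7216).
From k ≡ 3203 (mod 7216) write k = 3203 + 7216t. Substituting into k ≡ 28 (mod 37) gives 7216t ≡ 7 (mod 37), and since 1⁻¹ ≡ 1 (mod 37), t ≡ 7. Hence k ≡ 3203 + 7216·7 = 53715 (mod 266992).
From k ≡ 53715 (mod 266992) write k = 53715 + 266992t. Substituting into k ≡ 9 (mod 25) gives 266992t ≡ 19 (mod 25), and since 17⁻¹ ≡ 3 (mod 25), t ≡ 7. Hence k ≡ 53715 + 266992·7 = 1922659 (mod 6674800).

1922659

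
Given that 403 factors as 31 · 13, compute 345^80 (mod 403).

Mod 31: 345 ≡ 4; by Fermat, exponent reduces to 80 mod 30 = 20; 4^20 ≡ 1 (mod 31).
Mod 13: 345 ≡ 7; by Fermat, exponent reduces to 80 mod 12 = 8; 7^8 ≡ 3 (mod 13).
Combine by CRT: x ≡ 1 (mod 31), x ≡ 3 (mod 13) ⇒ x ≡ 94 (mod 403).

94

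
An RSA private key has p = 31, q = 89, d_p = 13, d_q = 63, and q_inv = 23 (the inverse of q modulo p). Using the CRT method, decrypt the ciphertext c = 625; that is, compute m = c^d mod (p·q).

2392

m₁ = c^(d_p) mod p: c ≡ 5 (mod 31), and 5^13 mod 31 = 5.
m₂ = c^(d_q) mod q: c ≡ 2 (mod 89), and 2^63 mod 89 = 78.
h = q_inv·(m₁ − m₂) mod p = 23·(5 − 78) mod 31 = 26.
m = m₂ + h·q = 78 + 26·89 = 2392.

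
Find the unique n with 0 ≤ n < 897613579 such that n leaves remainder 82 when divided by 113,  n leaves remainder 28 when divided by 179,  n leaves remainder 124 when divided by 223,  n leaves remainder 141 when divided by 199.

667121572

Combine the congruences pairwise.
From n ≡ 82 (mod 113) write n = 82 + 113t. Substituting into n ≡ 28 (mod 179) gives 113t ≡ 125 (mod 179), and since 113⁻¹ ≡ 160 (mod 179), t ≡ 131. Hence n ≡ 82 + 113·131 = 14885 (mod 20227).
From n ≡ 14885 (mod 20227) write n = 14885 + 20227t. Substituting into n ≡ 124 (mod 223) gives 20227t ≡ 180 (mod 223), and since 157⁻¹ ≡ 125 (mod 223), t ≡ 200. Hence n ≡ 14885 + 20227·200 = 4060285 (mod 4510621).
From n ≡ 4060285 (mod 4510621) write n = 4060285 + 4510621t. Substituting into n ≡ 141 (mod 199) gives 4510621t ≡ 53 (mod 199), and since 87⁻¹ ≡ 183 (mod 199), t ≡ 147. Hence n ≡ 4060285 + 4510621·147 = 667121572 (mod 897613579).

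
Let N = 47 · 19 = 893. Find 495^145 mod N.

Mod 47: 495 ≡ 25; by Fermat, exponent reduces to 145 mod 46 = 7; 25^7 ≡ 27 (mod 47).
Mod 19: 495 ≡ 1; by Fermat, exponent reduces to 145 mod 18 = 1; 1^1 ≡ 1 (mod 19).
Combine by CRT: x ≡ 27 (mod 47), x ≡ 1 (mod 19) ⇒ x ≡ 685 (mod 893).

685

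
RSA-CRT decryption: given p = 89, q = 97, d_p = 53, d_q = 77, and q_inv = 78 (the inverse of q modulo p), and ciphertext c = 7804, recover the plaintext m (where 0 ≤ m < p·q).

m₁ = c^(d_p) mod p: c ≡ 61 (mod 89), and 61^53 mod 89 = 24.
m₂ = c^(d_q) mod q: c ≡ 44 (mod 97), and 44^77 mod 97 = 72.
h = q_inv·(m₁ − m₂) mod p = 78·(24 − 72) mod 89 = 83.
m = m₂ + h·q = 72 + 83·97 = 8123.

8123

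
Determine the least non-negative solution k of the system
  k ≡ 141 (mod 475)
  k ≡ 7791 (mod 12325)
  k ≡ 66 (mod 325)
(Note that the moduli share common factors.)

2374191

gcd(475, 12325) = 25 and 25 | (7791 − 141), so the pair is consistent; merging gives k ≡ 32441 (mod 234175), where 234175 = lcm(475, 12325).
gcd(234175, 325) = 25 and 25 | (66 − 32441), so the pair is consistent; merging gives k ≡ 2374191 (mod 3044275), where 3044275 = lcm(234175, 325).
The solution is unique modulo lcm(475, 12325, 325) = 3044275.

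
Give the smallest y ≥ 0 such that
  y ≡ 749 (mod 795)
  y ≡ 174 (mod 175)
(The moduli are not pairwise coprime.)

4724

Combine the congruences pairwise.
gcd(795, 175) = 5 and 5 | (174 − 749), so the pair is consistent; merging gives y ≡ 4724 (mod 27825), where 27825 = lcm(795, 175).
The solution is unique modulo lcm(795, 175) = 27825.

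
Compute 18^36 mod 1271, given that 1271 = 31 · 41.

264

Mod 31: 18 ≡ 18; by Fermat, exponent reduces to 36 mod 30 = 6; 18^6 ≡ 16 (mod 31).
Mod 41: 18 ≡ 18; 18^36 ≡ 18 (mod 41).
Combine by CRT: x ≡ 16 (mod 31), x ≡ 18 (mod 41) ⇒ x ≡ 264 (mod 1271).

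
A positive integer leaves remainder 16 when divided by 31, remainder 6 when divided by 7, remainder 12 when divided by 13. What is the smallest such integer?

636

The moduli are pairwise coprime; N = 31·7·13 = 2821.
N/31 = 91; 91 ≡ 29 (mod 31); 29·15 ≡ 1, so inverse 15.
N/7 = 403; 403 ≡ 4 (mod 7); 4·2 ≡ 1, so inverse 2.
N/13 = 217; 217 ≡ 9 (mod 13); 9·3 ≡ 1, so inverse 3.
x ≡ 16·91·15 + 6·403·2 + 12·217·3 = 34488.
34488 mod 2821 = 636.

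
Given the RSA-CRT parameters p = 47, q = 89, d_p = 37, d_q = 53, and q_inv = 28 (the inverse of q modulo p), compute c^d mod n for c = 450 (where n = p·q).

m₁ = c^(d_p) mod p: c ≡ 27 (mod 47), and 27^37 mod 47 = 18.
m₂ = c^(d_q) mod q: c ≡ 5 (mod 89), and 5^53 mod 89 = 20.
h = q_inv·(m₁ − m₂) mod p = 28·(18 − 20) mod 47 = 38.
m = m₂ + h·q = 20 + 38·89 = 3402.

3402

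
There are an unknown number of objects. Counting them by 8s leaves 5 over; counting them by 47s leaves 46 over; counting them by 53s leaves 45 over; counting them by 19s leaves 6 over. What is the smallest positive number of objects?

299389

The moduli are pairwise coprime; M = 8·47·53·19 = 378632.
M/8 = 47329; 47329 ≡ 1 (mod 8), inverse 1.
M/47 = 8056; 8056 ≡ 19 (mod 47); 19·5 ≡ 1, so inverse 5.
M/53 = 7144; 7144 ≡ 42 (mod 53); 42·24 ≡ 1, so inverse 24.
M/19 = 19928; 19928 ≡ 16 (mod 19); 16·6 ≡ 1, so inverse 6.
N ≡ 5·47329·1 + 46·8056·5 + 45·7144·24 + 6·19928·6 = 10522453.
10522453 mod 378632 = 299389.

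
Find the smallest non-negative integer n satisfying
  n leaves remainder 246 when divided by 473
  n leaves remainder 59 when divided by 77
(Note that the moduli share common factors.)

2138

gcd(473, 77) = 11 and 11 | (59 − 246), so the pair is consistent; merging gives n ≡ 2138 (mod 3311), where 3311 = lcm(473, 77).
The solution is unique modulo lcm(473, 77) = 3311.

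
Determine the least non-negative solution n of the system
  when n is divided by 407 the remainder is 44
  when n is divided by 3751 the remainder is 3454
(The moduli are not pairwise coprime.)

gcd(407, 3751) = 11 and 11 | (3454 − 44), so the pair is consistent; merging gives n ≡ 100980 (mod 138787), where 138787 = lcm(407, 3751).
The solution is unique modulo lcm(407, 3751) = 138787.

100980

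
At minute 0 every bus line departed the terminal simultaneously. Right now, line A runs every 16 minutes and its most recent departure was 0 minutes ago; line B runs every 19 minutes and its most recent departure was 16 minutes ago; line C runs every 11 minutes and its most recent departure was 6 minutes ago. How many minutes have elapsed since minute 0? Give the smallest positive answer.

2448

Combine the congruences pairwise.
From t ≡ 0 (mod 16) write t = 0 + 16s. Substituting into t ≡ 16 (mod 19) gives 16s ≡ 16 (mod 19), and since 16⁻¹ ≡ 6 (mod 19), s ≡ 1. Hence t ≡ 0 + 16·1 = 16 (mod 304).
From t ≡ 16 (mod 304) write t = 16 + 304s. Substituting into t ≡ 6 (mod 11) gives 304s ≡ 1 (mod 11), and since 7⁻¹ ≡ 8 (mod 11), s ≡ 8. Hence t ≡ 16 + 304·8 = 2448 (mod 3344).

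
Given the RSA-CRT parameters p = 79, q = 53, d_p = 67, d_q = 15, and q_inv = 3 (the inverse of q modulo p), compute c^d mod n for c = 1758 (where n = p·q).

1774

m₁ = c^(d_p) mod p: c ≡ 20 (mod 79), and 20^67 mod 79 = 36.
m₂ = c^(d_q) mod q: c ≡ 9 (mod 53), and 9^15 mod 53 = 25.
h = q_inv·(m₁ − m₂) mod p = 3·(36 − 25) mod 79 = 33.
m = m₂ + h·q = 25 + 33·53 = 1774.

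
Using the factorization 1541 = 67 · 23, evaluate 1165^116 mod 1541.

220

Mod 67: 1165 ≡ 26; by Fermat, exponent reduces to 116 mod 66 = 50; 26^50 ≡ 19 (mod 67).
Mod 23: 1165 ≡ 15; by Fermat, exponent reduces to 116 mod 22 = 6; 15^6 ≡ 13 (mod 23).
Combine by CRT: x ≡ 19 (mod 67), x ≡ 13 (mod 23) ⇒ x ≡ 220 (mod 1541).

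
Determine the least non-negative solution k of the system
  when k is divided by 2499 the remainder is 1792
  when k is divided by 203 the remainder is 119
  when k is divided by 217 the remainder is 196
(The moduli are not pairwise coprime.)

644035

gcd(2499, 203) = 7 and 7 | (119 − 1792), so the pair is consistent; merging gives k ≡ 64267 (mod 72471), where 72471 = lcm(2499, 203).
gcd(72471, 217) = 7 and 7 | (196 − 64267), so the pair is consistent; merging gives k ≡ 644035 (mod 2246601), where 2246601 = lcm(72471, 217).
The solution is unique modulo lcm(2499, 203, 217) = 2246601.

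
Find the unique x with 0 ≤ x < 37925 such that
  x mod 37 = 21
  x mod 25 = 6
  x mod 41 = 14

From x ≡ 21 (mod 37) write x = 21 + 37t. Substituting into x ≡ 6 (mod 25) gives 37t ≡ 10 (mod 25), and since 12⁻¹ ≡ 23 (mod 25), t ≡ 5. Hence x ≡ 21 + 37·5 = 206 (mod 925).
From x ≡ 206 (mod 925) write x = 206 + 925t. Substituting into x ≡ 14 (mod 41) gives 925t ≡ 13 (mod 41), and since 23⁻¹ ≡ 25 (mod 41), t ≡ 38. Hence x ≡ 206 + 925·38 = 35356 (mod 37925).

35356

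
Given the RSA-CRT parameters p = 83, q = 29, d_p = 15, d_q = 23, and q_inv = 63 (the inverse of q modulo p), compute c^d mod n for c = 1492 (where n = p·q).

m₁ = c^(d_p) mod p: c ≡ 81 (mod 83), and 81^15 mod 83 = 17.
m₂ = c^(d_q) mod q: c ≡ 13 (mod 29), and 13^23 mod 29 = 5.
h = q_inv·(m₁ − m₂) mod p = 63·(17 − 5) mod 83 = 9.
m = m₂ + h·q = 5 + 9·29 = 266.

266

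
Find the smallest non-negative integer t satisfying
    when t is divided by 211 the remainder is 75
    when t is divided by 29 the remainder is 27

From t ≡ 75 (mod 211) write t = 75 + 211s. Substituting into t ≡ 27 (mod 29) gives 211s ≡ 10 (mod 29), and since 8⁻¹ ≡ 11 (mod 29), s ≡ 23. Hence t ≡ 75 + 211·23 = 4928 (mod 6119).

4928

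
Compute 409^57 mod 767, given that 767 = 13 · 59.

Mod 13: 409 ≡ 6; by Fermat, exponent reduces to 57 mod 12 = 9; 6^9 ≡ 5 (mod 13).
Mod 59: 409 ≡ 55; 55^57 ≡ 44 (mod 59).
Combine by CRT: x ≡ 5 (mod 13), x ≡ 44 (mod 59) ⇒ x ≡ 44 (mod 767).

44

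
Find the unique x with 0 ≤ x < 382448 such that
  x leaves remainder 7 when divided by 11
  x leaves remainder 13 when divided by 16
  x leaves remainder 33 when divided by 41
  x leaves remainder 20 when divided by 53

From x ≡ 7 (mod 11) write x = 7 + 11t. Substituting into x ≡ 13 (mod 16) gives 11t ≡ 6 (mod 16), and since 11⁻¹ ≡ 3 (mod 16), t ≡ 2. Hence x ≡ 7 + 11·2 = 29 (mod 176).
From x ≡ 29 (mod 176) write x = 29 + 176t. Substituting into x ≡ 33 (mod 41) gives 176t ≡ 4 (mod 41), and since 12⁻¹ ≡ 24 (mod 41), t ≡ 14. Hence x ≡ 29 + 176·14 = 2493 (mod 7216).
From x ≡ 2493 (mod 7216) write x = 2493 + 7216t. Substituting into x ≡ 20 (mod 53) gives 7216t ≡ 18 (mod 53), and since 8⁻¹ ≡ 20 (mod 53), t ≡ 42. Hence x ≡ 2493 + 7216·42 = 305565 (mod 382448).

305565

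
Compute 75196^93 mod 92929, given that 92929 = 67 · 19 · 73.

Mod 67: 75196 ≡ 22; by Fermat, exponent reduces to 93 mod 66 = 27; 22^27 ≡ 59 (mod 67).
Mod 19: 75196 ≡ 13; by Fermat, exponent reduces to 93 mod 18 = 3; 13^3 ≡ 12 (mod 19).
Mod 73: 75196 ≡ 6; by Fermat, exponent reduces to 93 mod 72 = 21; 6^21 ≡ 3 (mod 73).
Combine by CRT: x ≡ 59 (mod 67), x ≡ 12 (mod 19), x ≡ 3 (mod 73) ⇒ x ≡ 3945 (mod 92929).

3945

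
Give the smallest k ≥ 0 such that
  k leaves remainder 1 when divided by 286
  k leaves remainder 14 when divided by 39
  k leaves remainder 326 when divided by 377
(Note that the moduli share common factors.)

3719

gcd(286, 39) = 13 and 13 | (14 − 1), so the pair is consistent; merging gives k ≡ 287 (mod 858), where 858 = lcm(286, 39).
gcd(858, 377) = 13 and 13 | (326 − 287), so the pair is consistent; merging gives k ≡ 3719 (mod 24882), where 24882 = lcm(858, 377).
The solution is unique modulo lcm(286, 39, 377) = 24882.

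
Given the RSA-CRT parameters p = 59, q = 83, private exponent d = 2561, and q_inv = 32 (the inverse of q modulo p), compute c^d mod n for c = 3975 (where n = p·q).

d_p = d mod (p−1) = 2561 mod 58 = 9; d_q = d mod (q−1) = 19.
m₁ = c^(d_p) mod p: c ≡ 22 (mod 59), and 22^9 mod 59 = 4.
m₂ = c^(d_q) mod q: c ≡ 74 (mod 83), and 74^19 mod 83 = 43.
h = q_inv·(m₁ − m₂) mod p = 32·(4 − 43) mod 59 = 50.
m = m₂ + h·q = 43 + 50·83 = 4193.

4193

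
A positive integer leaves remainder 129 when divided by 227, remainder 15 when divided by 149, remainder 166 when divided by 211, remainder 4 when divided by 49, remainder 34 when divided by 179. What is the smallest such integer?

Combine the congruences pairwise.
From t ≡ 129 (mod 227) write t = 129 + 227s. Substituting into t ≡ 15 (mod 149) gives 227s ≡ 35 (mod 149), and since 78⁻¹ ≡ 128 (mod 149), s ≡ 10. Hence t ≡ 129 + 227·10 = 2399 (mod 33823).
From t ≡ 2399 (mod 33823) write t = 2399 + 33823s. Substituting into t ≡ 166 (mod 211) gives 33823s ≡ 88 (mod 211), and since 63⁻¹ ≡ 67 (mod 211), s ≡ 199. Hence t ≡ 2399 + 33823·199 = 6733176 (mod 7136653).
From t ≡ 6733176 (mod 7136653) write t = 6733176 + 7136653s. Substituting into t ≡ 4 (mod 49) gives 7136653s ≡ 16 (mod 49), and since 48⁻¹ ≡ 48 (mod 49), s ≡ 33. Hence t ≡ 6733176 + 7136653·33 = 242242725 (mod 349695997).
From t ≡ 242242725 (mod 349695997) write t = 242242725 + 349695997s. Substituting into t ≡ 34 (mod 179) gives 349695997s ≡ 157 (mod 179), and since 165⁻¹ ≡ 115 (mod 179), s ≡ 155. Hence t ≡ 242242725 + 349695997·155 = 54445122260 (mod 62595583463).

54445122260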